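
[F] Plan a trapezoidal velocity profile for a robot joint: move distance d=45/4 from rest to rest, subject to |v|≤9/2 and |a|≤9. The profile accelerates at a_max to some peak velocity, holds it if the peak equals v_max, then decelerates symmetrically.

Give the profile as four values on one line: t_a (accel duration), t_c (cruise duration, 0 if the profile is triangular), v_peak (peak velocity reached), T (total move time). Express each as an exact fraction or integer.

t_a=1/2 t_c=2 v_peak=9/2 T=3

v_max²/a_max = (9/2)²/9 = 9/4
45/4 ≥ 9/4 → trapezoidal
t_a = (9/2)/9 = 1/2; v_peak = 9/2
d_cruise = 45/4 − 9/4 = 9; t_c = 9/(9/2) = 2
T = 2·1/2 + 2 = 3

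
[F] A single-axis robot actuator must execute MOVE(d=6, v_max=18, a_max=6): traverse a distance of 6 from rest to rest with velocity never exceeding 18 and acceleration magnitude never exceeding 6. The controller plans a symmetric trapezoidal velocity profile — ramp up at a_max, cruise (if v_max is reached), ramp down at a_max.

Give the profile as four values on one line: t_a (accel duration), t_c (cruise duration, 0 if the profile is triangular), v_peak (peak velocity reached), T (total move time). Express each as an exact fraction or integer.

t_a=1 t_c=0 v_peak=6 T=2

(v_max)²/a_max = 18²/6 = 54
6 < 54 ⇒ no cruise
v_peak = √(6·6) = √36 = 6
t_a = 6/6 = 1; t_c = 0
T = 2·1 = 2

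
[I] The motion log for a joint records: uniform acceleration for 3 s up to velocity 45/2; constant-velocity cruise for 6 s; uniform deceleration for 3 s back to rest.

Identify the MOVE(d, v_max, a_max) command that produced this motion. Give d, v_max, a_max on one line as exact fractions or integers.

a_max = (45/2)/3 = 15/2
d_a = ½·45/2·3 = 135/4; d_c = 45/2·6 = 135
d = 2·135/4 + 135 = 405/2
t_c = 6 > 0 ⇒ limit active, v_max = 45/2

d=405/2 v_max=45/2 a_max=15/2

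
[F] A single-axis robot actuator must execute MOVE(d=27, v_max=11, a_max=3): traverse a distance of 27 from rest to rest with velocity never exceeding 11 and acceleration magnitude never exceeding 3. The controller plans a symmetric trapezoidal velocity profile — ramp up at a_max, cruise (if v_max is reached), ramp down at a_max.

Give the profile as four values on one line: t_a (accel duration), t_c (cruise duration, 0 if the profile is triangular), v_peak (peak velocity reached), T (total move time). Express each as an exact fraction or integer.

(v_max)²/a_max = 11²/3 = 121/3
27 < 121/3 ⇒ no cruise
v_peak = √(27·3) = √81 = 9
t_a = 9/3 = 3; t_c = 0
T = 2·3 = 6

t_a=3 t_c=0 v_peak=9 T=6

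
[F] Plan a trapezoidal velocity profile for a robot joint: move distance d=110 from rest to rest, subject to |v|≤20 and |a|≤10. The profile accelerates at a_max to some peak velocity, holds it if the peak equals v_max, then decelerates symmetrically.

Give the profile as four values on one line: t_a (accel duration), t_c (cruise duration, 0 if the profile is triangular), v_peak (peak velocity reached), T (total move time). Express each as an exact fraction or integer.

vₘ²/aₘ = 20²/10 = 40
110 ≥ 40 so v_max reached
t_a = 20/10 = 2; v_peak = 20
d_cruise = 110 − 40 = 70; t_c = 70/20 = 7/2
T = 2·2 + 7/2 = 15/2

t_a=2 t_c=7/2 v_peak=20 T=15/2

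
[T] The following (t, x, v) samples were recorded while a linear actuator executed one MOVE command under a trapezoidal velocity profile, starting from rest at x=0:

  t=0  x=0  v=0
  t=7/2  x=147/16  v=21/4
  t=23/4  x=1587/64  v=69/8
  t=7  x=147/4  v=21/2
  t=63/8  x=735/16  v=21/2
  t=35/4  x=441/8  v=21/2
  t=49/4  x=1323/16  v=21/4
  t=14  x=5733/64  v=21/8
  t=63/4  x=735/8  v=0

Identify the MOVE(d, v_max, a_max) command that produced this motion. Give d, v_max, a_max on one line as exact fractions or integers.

d=735/8 v_max=21/2 a_max=3/2

final state: t=63/4, x=735/8, v=0 → d = 735/8
a_max = (21/4−0)/(7/2−0) = 3/2
max v = 21/2 over t∈[7,35/4] → v_max = 21/2
check: 21/2·(7+7/4) = 735/8 ✓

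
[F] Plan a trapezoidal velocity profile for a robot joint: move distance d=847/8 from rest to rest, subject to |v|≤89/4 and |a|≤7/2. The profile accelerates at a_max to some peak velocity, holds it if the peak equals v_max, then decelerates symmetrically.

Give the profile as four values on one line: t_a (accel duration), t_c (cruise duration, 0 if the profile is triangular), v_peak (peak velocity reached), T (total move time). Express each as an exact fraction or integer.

t_a=11/2 t_c=0 v_peak=77/4 T=11

v_max²/a_max = (89/4)²/(7/2) = 7921/56
847/8 < 7921/56 so t_c = 0
v_peak = √(847/8·7/2) = √(5929/16) = 77/4
t_a = (77/4)/(7/2) = 11/2; t_c = 0
T = 2·11/2 = 11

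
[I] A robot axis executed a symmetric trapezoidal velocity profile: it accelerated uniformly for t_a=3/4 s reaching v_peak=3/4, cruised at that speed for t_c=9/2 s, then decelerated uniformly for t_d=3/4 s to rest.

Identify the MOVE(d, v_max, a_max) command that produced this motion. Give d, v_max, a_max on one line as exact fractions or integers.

a_max = (3/4)/(3/4) = 1
d_a = ½·3/4·3/4 = 9/32; d_c = 3/4·9/2 = 27/8
d = 2·9/32 + 27/8 = 63/16
t_c = 9/2 > 0 ⇒ limit active, v_max = 3/4

d=63/16 v_max=3/4 a_max=1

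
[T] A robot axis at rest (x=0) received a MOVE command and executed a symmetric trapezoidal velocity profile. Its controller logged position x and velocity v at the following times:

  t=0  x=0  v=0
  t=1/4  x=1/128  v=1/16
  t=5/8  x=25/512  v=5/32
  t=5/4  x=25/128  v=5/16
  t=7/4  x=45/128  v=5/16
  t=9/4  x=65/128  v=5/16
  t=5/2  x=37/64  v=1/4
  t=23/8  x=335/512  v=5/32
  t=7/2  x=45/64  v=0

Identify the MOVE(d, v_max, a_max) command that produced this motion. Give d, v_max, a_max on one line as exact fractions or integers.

d=45/64 v_max=5/16 a_max=1/4

final state: t=7/2, x=45/64, v=0 → d = 45/64
a_max = (1/16−0)/(1/4−0) = 1/4
max v = 5/16 over t∈[5/4,9/4] → v_max = 5/16
check: 5/16·(5/4+1) = 45/64 ✓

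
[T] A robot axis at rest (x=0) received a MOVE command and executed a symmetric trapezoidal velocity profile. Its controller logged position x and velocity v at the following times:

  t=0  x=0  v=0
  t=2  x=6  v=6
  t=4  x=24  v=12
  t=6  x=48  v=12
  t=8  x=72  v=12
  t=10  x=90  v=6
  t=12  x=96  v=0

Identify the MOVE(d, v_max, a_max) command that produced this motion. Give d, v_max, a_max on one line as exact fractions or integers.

final state: t=12, x=96, v=0 → d = 96
a_max = (6−0)/(2−0) = 3
max v = 12 over t∈[4,8] → v_max = 12
check: 12·(4+4) = 96 ✓

d=96 v_max=12 a_max=3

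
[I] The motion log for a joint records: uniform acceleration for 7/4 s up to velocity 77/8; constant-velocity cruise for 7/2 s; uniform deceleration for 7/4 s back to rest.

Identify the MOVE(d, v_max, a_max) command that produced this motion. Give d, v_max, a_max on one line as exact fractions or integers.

d=1617/32 v_max=77/8 a_max=11/2

a_max = (77/8)/(7/4) = 11/2
d_a = ½·77/8·7/4 = 539/64; d_c = 77/8·7/2 = 539/16
d = 2·539/64 + 539/16 = 1617/32
t_c = 7/2 > 0 → v_max = v_peak = 77/8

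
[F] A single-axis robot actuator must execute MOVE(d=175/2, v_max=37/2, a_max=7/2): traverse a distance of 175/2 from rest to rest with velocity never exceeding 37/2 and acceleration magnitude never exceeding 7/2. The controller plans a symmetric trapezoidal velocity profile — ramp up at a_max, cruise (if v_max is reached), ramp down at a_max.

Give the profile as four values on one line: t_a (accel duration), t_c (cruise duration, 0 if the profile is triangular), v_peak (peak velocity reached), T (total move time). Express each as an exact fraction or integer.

t_a=5 t_c=0 v_peak=35/2 T=10

(v_max)²/a_max = (37/2)²/(7/2) = 1369/14
175/2 < 1369/14 so t_c = 0
v_peak = √(175/2·7/2) = √(1225/4) = 35/2
t_a = (35/2)/(7/2) = 5; t_c = 0
T = 2·5 = 10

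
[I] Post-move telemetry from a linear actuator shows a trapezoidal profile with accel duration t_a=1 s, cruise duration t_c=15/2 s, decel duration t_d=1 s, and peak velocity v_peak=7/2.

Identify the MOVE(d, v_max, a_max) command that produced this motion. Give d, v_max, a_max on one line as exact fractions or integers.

d=119/4 v_max=7/2 a_max=7/2

a_max = (7/2)/1 = 7/2
d_a = ½·7/2·1 = 7/4; d_c = 7/2·15/2 = 105/4
d = 2·7/4 + 105/4 = 119/4
t_c = 15/2 > 0 so v_max = 7/2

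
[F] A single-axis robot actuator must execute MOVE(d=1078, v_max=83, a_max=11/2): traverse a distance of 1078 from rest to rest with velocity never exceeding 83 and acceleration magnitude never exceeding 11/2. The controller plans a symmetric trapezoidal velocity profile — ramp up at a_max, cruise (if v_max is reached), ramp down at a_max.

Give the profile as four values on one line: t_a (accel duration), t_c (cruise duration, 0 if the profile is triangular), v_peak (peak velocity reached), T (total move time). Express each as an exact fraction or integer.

v_max²/a_max = 83²/(11/2) = 13778/11
1078 < 13778/11 so t_c = 0
v_peak = √(1078·11/2) = √5929 = 77
t_a = 77/(11/2) = 14; t_c = 0
T = 2·14 = 28

t_a=14 t_c=0 v_peak=77 T=28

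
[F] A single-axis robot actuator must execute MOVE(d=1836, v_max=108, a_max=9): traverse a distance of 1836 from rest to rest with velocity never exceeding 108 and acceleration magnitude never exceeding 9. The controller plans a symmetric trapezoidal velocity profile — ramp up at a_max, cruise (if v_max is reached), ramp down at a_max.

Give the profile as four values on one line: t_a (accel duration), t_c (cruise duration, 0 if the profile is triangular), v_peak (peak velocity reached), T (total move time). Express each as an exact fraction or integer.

t_a=12 t_c=5 v_peak=108 T=29

v_max²/a_max = 108²/9 = 1296
1836 ≥ 1296 → trapezoidal
t_a = 108/9 = 12; v_peak = 108
d_cruise = 1836 − 1296 = 540; t_c = 540/108 = 5
T = 2·12 + 5 = 29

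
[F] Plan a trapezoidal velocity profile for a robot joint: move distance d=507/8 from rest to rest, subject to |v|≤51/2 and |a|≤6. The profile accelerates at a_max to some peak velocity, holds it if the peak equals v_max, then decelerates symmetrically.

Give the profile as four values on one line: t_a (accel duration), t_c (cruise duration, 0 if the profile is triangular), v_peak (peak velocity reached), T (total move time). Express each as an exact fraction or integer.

t_a=13/4 t_c=0 v_peak=39/2 T=13/2

vₘ²/aₘ = (51/2)²/6 = 867/8
507/8 < 867/8 so t_c = 0
v_peak = √(507/8·6) = √(1521/4) = 39/2
t_a = (39/2)/6 = 13/4; t_c = 0
T = 2·13/4 = 13/2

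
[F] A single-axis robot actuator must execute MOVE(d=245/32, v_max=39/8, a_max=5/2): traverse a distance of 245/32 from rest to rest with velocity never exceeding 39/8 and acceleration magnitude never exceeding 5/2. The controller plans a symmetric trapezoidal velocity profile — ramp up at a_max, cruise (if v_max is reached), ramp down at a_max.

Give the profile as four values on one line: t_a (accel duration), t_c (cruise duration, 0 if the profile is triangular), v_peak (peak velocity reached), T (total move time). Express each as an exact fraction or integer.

v_max²/a_max = (39/8)²/(5/2) = 1521/160
245/32 < 1521/160 ⇒ no cruise
v_peak = √(245/32·5/2) = √(1225/64) = 35/8
t_a = (35/8)/(5/2) = 7/4; t_c = 0
T = 2·7/4 = 7/2

t_a=7/4 t_c=0 v_peak=35/8 T=7/2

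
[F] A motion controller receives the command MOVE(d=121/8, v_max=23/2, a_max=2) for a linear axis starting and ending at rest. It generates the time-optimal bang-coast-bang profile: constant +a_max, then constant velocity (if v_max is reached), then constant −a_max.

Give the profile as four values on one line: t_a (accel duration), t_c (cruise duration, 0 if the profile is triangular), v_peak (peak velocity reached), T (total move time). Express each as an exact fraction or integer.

v_max²/a_max = (23/2)²/2 = 529/8
121/8 < 529/8 → triangular
v_peak = √(121/8·2) = √(121/4) = 11/2
t_a = (11/2)/2 = 11/4; t_c = 0
T = 2·11/4 = 11/2

t_a=11/4 t_c=0 v_peak=11/2 T=11/2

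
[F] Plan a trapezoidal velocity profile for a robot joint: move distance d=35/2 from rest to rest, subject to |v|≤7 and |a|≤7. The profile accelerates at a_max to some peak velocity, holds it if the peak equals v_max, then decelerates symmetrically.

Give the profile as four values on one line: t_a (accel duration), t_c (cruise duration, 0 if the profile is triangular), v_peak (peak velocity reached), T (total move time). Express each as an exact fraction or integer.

t_a=1 t_c=3/2 v_peak=7 T=7/2

(v_max)²/a_max = 7²/7 = 7
35/2 ≥ 7 so v_max reached
t_a = 7/7 = 1; v_peak = 7
d_cruise = 35/2 − 7 = 21/2; t_c = (21/2)/7 = 3/2
T = 2·1 + 3/2 = 7/2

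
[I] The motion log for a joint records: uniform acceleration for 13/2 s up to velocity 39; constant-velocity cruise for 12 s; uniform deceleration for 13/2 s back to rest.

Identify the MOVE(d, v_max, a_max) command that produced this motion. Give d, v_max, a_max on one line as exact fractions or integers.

a_max = 39/(13/2) = 6
d_a = ½·39·13/2 = 507/4; d_c = 39·12 = 468
d = 2·507/4 + 468 = 1443/2
t_c = 12 > 0 → v_max = v_peak = 39

d=1443/2 v_max=39 a_max=6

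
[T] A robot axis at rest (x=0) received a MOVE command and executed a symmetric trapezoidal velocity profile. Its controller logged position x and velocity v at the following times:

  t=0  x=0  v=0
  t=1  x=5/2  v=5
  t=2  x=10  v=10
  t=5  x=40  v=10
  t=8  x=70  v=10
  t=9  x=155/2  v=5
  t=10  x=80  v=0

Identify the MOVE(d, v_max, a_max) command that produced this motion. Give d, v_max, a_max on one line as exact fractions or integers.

d=80 v_max=10 a_max=5

final state: t=10, x=80, v=0 → d = 80
a_max = (5−0)/(1−0) = 5
max v = 10 over t∈[2,8] → v_max = 10
check: 10·(2+6) = 80 ✓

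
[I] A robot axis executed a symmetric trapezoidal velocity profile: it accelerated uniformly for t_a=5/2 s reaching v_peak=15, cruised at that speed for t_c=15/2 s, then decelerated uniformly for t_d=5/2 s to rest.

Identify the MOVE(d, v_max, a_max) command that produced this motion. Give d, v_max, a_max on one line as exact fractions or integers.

a_max = 15/(5/2) = 6
d_a = ½·15·5/2 = 75/4; d_c = 15·15/2 = 225/2
d = 2·75/4 + 225/2 = 150
t_c = 15/2 > 0 → v_max = v_peak = 15

d=150 v_max=15 a_max=6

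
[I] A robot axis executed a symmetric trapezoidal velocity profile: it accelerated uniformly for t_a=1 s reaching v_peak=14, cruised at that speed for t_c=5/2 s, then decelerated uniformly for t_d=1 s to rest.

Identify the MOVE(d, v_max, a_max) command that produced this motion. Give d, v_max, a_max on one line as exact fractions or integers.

a_max = 14/1 = 14
d_a = ½·14·1 = 7; d_c = 14·5/2 = 35
d = 2·7 + 35 = 49
t_c = 5/2 > 0 ⇒ limit active, v_max = 14

d=49 v_max=14 a_max=14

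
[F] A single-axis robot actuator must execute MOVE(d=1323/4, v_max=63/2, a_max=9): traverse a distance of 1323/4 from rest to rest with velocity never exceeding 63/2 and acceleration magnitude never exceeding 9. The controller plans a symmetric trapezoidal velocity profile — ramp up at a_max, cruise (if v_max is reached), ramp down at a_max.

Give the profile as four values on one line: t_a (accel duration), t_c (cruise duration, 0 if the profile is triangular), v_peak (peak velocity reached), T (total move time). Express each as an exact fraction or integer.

t_a=7/2 t_c=7 v_peak=63/2 T=14

vₘ²/aₘ = (63/2)²/9 = 441/4
1323/4 ≥ 441/4 so v_max reached
t_a = (63/2)/9 = 7/2; v_peak = 63/2
d_cruise = 1323/4 − 441/4 = 441/2; t_c = (441/2)/(63/2) = 7
T = 2·7/2 + 7 = 14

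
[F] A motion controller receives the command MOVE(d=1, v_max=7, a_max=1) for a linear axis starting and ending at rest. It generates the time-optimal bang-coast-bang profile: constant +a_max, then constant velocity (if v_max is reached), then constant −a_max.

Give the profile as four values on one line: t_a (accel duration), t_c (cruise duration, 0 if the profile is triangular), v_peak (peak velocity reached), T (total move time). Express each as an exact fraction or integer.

t_a=1 t_c=0 v_peak=1 T=2

(v_max)²/a_max = 7²/1 = 49
1 < 49 ⇒ no cruise
v_peak = √(1·1) = √1 = 1
t_a = 1/1 = 1; t_c = 0
T = 2·1 = 2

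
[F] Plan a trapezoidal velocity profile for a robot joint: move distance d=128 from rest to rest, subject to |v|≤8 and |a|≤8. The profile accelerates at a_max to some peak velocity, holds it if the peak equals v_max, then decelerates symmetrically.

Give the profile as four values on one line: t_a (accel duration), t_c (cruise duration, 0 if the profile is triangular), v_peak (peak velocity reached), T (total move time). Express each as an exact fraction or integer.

v_max²/a_max = 8²/8 = 8
128 ≥ 8 → trapezoidal
t_a = 8/8 = 1; v_peak = 8
d_cruise = 128 − 8 = 120; t_c = 120/8 = 15
T = 2·1 + 15 = 17

t_a=1 t_c=15 v_peak=8 T=17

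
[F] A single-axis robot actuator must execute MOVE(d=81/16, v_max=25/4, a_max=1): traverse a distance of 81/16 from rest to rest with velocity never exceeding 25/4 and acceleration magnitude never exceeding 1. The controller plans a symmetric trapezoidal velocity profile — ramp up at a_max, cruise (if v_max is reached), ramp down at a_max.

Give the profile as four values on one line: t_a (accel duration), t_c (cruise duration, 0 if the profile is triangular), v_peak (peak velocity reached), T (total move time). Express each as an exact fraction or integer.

t_a=9/4 t_c=0 v_peak=9/4 T=9/2

v_max²/a_max = (25/4)²/1 = 625/16
81/16 < 625/16 → triangular
v_peak = √(81/16·1) = √(81/16) = 9/4
t_a = (9/4)/1 = 9/4; t_c = 0
T = 2·9/4 = 9/2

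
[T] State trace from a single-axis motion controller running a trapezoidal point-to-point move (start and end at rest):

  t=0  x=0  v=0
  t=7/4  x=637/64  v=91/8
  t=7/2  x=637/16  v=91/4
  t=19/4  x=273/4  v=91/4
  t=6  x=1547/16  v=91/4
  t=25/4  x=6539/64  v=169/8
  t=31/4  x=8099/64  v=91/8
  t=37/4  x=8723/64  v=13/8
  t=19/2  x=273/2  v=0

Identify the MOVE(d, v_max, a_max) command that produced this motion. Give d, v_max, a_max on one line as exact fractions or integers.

final state: t=19/2, x=273/2, v=0 → d = 273/2
a_max = (91/8−0)/(7/4−0) = 13/2
max v = 91/4 over t∈[7/2,6] → v_max = 91/4
check: 91/4·(7/2+5/2) = 273/2 ✓

d=273/2 v_max=91/4 a_max=13/2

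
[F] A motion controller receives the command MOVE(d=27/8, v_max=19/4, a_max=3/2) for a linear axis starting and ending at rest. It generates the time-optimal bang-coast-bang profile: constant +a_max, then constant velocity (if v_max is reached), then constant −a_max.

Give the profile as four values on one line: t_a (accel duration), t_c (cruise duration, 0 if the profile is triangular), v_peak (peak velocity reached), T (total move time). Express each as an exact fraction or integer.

(v_max)²/a_max = (19/4)²/(3/2) = 361/24
27/8 < 361/24 so t_c = 0
v_peak = √(27/8·3/2) = √(81/16) = 9/4
t_a = (9/4)/(3/2) = 3/2; t_c = 0
T = 2·3/2 = 3

t_a=3/2 t_c=0 v_peak=9/4 T=3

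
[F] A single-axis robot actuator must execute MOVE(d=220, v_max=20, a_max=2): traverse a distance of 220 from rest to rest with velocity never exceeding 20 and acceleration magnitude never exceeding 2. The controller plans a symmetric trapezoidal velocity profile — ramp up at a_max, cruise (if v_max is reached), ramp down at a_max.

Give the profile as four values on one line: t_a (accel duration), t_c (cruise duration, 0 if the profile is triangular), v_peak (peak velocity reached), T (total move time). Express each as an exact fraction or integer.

v_max²/a_max = 20²/2 = 200
220 ≥ 200 → trapezoidal
t_a = 20/2 = 10; v_peak = 20
d_cruise = 220 − 200 = 20; t_c = 20/20 = 1
T = 2·10 + 1 = 21

t_a=10 t_c=1 v_peak=20 T=21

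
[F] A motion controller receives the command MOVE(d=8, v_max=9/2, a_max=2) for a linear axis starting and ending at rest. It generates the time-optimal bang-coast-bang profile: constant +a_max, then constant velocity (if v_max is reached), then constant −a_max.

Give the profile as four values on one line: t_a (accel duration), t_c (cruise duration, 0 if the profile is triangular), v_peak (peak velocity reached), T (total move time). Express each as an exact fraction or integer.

t_a=2 t_c=0 v_peak=4 T=4

(v_max)²/a_max = (9/2)²/2 = 81/8
8 < 81/8 → triangular
v_peak = √(8·2) = √16 = 4
t_a = 4/2 = 2; t_c = 0
T = 2·2 = 4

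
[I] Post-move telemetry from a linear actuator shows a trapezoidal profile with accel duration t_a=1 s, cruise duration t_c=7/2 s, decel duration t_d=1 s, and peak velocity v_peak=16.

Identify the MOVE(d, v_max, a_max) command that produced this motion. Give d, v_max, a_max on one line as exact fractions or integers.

a_max = 16/1 = 16
d_a = ½·16·1 = 8; d_c = 16·7/2 = 56
d = 2·8 + 56 = 72
t_c = 7/2 > 0 so v_max = 16

d=72 v_max=16 a_max=16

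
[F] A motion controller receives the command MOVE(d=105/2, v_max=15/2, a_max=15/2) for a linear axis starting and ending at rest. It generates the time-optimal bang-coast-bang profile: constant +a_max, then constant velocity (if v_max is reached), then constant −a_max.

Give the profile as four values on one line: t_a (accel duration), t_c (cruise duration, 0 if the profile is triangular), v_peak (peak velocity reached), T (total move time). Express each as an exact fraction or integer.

vₘ²/aₘ = (15/2)²/(15/2) = 15/2
105/2 ≥ 15/2 → trapezoidal
t_a = (15/2)/(15/2) = 1; v_peak = 15/2
d_cruise = 105/2 − 15/2 = 45; t_c = 45/(15/2) = 6
T = 2·1 + 6 = 8

t_a=1 t_c=6 v_peak=15/2 T=8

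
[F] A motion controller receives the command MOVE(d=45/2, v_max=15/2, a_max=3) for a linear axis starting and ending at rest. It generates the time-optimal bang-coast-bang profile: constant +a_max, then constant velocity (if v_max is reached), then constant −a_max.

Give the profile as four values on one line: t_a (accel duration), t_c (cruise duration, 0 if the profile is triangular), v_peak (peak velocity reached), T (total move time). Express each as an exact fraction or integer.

t_a=5/2 t_c=1/2 v_peak=15/2 T=11/2

(v_max)²/a_max = (15/2)²/3 = 75/4
45/2 ≥ 75/4 ⇒ cruise phase
t_a = (15/2)/3 = 5/2; v_peak = 15/2
d_cruise = 45/2 − 75/4 = 15/4; t_c = (15/4)/(15/2) = 1/2
T = 2·5/2 + 1/2 = 11/2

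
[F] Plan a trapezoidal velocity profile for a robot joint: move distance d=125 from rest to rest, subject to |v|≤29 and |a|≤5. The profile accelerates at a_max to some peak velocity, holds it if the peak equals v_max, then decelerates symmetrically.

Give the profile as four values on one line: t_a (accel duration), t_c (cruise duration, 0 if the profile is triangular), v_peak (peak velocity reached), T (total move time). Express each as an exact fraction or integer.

t_a=5 t_c=0 v_peak=25 T=10

v_max²/a_max = 29²/5 = 841/5
125 < 841/5 → triangular
v_peak = √(125·5) = √625 = 25
t_a = 25/5 = 5; t_c = 0
T = 2·5 = 10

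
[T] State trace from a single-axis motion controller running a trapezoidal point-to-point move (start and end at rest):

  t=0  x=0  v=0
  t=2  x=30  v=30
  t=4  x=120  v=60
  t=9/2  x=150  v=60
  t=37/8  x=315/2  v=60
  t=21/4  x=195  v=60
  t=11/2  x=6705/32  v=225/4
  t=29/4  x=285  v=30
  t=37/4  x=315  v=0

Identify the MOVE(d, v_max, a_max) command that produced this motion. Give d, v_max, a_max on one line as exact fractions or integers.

final state: t=37/4, x=315, v=0 → d = 315
a_max = (30−0)/(2−0) = 15
max v = 60 over t∈[4,21/4] → v_max = 60
check: 60·(4+5/4) = 315 ✓

d=315 v_max=60 a_max=15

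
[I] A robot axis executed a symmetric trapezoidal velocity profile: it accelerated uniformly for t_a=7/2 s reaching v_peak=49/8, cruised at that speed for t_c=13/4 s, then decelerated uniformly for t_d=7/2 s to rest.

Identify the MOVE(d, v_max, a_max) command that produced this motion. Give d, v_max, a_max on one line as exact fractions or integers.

d=1323/32 v_max=49/8 a_max=7/4

a_max = (49/8)/(7/2) = 7/4
d_a = ½·49/8·7/2 = 343/32; d_c = 49/8·13/4 = 637/32
d = 2·343/32 + 637/32 = 1323/32
t_c = 13/4 > 0 → v_max = v_peak = 49/8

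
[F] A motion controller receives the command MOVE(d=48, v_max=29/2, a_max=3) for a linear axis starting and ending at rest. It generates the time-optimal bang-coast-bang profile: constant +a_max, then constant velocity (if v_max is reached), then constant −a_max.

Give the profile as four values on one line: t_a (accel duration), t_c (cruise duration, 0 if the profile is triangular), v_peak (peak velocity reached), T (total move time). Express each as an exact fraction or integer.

t_a=4 t_c=0 v_peak=12 T=8

v_max²/a_max = (29/2)²/3 = 841/12
48 < 841/12 ⇒ no cruise
v_peak = √(48·3) = √144 = 12
t_a = 12/3 = 4; t_c = 0
T = 2·4 = 8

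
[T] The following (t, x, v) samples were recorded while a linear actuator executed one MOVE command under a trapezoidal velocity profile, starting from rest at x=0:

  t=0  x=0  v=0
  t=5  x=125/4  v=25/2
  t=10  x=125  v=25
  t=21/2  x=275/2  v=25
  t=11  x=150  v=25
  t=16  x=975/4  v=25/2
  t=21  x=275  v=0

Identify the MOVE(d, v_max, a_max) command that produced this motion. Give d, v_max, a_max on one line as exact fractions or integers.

d=275 v_max=25 a_max=5/2

final state: t=21, x=275, v=0 → d = 275
a_max = (25/2−0)/(5−0) = 5/2
max v = 25 over t∈[10,11] → v_max = 25
check: 25·(10+1) = 275 ✓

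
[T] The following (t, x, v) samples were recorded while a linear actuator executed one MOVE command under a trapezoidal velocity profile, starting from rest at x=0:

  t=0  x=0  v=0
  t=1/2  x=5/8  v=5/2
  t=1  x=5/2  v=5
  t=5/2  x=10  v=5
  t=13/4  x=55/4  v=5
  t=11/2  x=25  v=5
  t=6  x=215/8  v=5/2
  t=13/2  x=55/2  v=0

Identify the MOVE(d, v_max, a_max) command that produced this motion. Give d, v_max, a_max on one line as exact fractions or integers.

final state: t=13/2, x=55/2, v=0 → d = 55/2
a_max = (5/2−0)/(1/2−0) = 5
max v = 5 over t∈[1,11/2] → v_max = 5
check: 5·(1+9/2) = 55/2 ✓

d=55/2 v_max=5 a_max=5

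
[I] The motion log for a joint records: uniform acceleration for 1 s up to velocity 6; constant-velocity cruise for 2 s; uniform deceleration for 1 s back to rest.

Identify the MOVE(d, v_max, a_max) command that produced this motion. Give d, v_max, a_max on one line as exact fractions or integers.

a_max = 6/1 = 6
d_a = ½·6·1 = 3; d_c = 6·2 = 12
d = 2·3 + 12 = 18
t_c = 2 > 0 so v_max = 6

d=18 v_max=6 a_max=6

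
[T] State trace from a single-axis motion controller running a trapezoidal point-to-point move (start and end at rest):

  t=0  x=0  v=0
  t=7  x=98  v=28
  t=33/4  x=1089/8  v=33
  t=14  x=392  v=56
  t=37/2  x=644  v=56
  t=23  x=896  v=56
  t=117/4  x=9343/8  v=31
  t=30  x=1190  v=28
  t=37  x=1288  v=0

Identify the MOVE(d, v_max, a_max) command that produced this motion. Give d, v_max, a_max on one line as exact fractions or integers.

final state: t=37, x=1288, v=0 → d = 1288
a_max = (28−0)/(7−0) = 4
max v = 56 over t∈[14,23] → v_max = 56
check: 56·(14+9) = 1288 ✓

d=1288 v_max=56 a_max=4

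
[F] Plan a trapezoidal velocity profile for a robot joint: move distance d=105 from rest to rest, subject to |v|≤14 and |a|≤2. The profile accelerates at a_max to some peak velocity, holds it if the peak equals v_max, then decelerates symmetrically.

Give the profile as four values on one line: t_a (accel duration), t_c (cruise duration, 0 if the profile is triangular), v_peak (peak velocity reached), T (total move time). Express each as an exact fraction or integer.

(v_max)²/a_max = 14²/2 = 98
105 ≥ 98 so v_max reached
t_a = 14/2 = 7; v_peak = 14
d_cruise = 105 − 98 = 7; t_c = 7/14 = 1/2
T = 2·7 + 1/2 = 29/2

t_a=7 t_c=1/2 v_peak=14 T=29/2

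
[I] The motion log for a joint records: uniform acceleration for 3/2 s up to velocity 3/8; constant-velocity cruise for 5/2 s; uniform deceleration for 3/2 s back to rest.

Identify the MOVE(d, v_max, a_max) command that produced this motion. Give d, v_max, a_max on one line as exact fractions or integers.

a_max = (3/8)/(3/2) = 1/4
d_a = ½·3/8·3/2 = 9/32; d_c = 3/8·5/2 = 15/16
d = 2·9/32 + 15/16 = 3/2
t_c = 5/2 > 0 ⇒ limit active, v_max = 3/8

d=3/2 v_max=3/8 a_max=1/4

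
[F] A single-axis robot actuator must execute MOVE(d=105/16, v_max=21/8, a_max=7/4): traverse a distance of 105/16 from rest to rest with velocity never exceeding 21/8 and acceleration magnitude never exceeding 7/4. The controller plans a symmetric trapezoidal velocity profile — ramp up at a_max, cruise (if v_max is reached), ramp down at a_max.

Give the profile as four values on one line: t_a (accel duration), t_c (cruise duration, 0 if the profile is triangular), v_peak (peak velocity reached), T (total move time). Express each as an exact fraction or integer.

vₘ²/aₘ = (21/8)²/(7/4) = 63/16
105/16 ≥ 63/16 ⇒ cruise phase
t_a = (21/8)/(7/4) = 3/2; v_peak = 21/8
d_cruise = 105/16 − 63/16 = 21/8; t_c = (21/8)/(21/8) = 1
T = 2·3/2 + 1 = 4

t_a=3/2 t_c=1 v_peak=21/8 T=4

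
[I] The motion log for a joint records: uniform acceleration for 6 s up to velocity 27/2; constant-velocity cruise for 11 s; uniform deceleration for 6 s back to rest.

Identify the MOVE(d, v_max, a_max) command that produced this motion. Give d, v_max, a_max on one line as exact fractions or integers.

a_max = (27/2)/6 = 9/4
d_a = ½·27/2·6 = 81/2; d_c = 27/2·11 = 297/2
d = 2·81/2 + 297/2 = 459/2
t_c = 11 > 0 so v_max = 27/2

d=459/2 v_max=27/2 a_max=9/4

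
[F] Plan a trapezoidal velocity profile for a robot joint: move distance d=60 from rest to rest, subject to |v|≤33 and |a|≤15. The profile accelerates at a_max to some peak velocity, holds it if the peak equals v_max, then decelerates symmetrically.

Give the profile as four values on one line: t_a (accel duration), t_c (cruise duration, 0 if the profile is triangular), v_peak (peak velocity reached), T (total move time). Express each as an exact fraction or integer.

v_max²/a_max = 33²/15 = 363/5
60 < 363/5 ⇒ no cruise
v_peak = √(60·15) = √900 = 30
t_a = 30/15 = 2; t_c = 0
T = 2·2 = 4

t_a=2 t_c=0 v_peak=30 T=4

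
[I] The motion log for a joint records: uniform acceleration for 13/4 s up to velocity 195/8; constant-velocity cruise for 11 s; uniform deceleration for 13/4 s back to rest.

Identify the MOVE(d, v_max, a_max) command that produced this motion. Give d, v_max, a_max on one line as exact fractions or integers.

d=11115/32 v_max=195/8 a_max=15/2

a_max = (195/8)/(13/4) = 15/2
d_a = ½·195/8·13/4 = 2535/64; d_c = 195/8·11 = 2145/8
d = 2·2535/64 + 2145/8 = 11115/32
t_c = 11 > 0 so v_max = 195/8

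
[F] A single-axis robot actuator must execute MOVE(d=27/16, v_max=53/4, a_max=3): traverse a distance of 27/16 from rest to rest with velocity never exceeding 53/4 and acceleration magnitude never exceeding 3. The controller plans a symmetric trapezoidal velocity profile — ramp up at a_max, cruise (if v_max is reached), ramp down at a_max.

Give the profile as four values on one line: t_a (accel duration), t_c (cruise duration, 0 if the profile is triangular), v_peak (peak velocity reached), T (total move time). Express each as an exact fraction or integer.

t_a=3/4 t_c=0 v_peak=9/4 T=3/2

(v_max)²/a_max = (53/4)²/3 = 2809/48
27/16 < 2809/48 ⇒ no cruise
v_peak = √(27/16·3) = √(81/16) = 9/4
t_a = (9/4)/3 = 3/4; t_c = 0
T = 2·3/4 = 3/2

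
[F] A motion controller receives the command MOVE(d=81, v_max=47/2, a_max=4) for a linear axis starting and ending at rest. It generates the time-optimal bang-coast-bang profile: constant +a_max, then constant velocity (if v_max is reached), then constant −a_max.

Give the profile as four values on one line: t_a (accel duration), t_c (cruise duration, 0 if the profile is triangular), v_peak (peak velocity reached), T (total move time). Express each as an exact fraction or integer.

t_a=9/2 t_c=0 v_peak=18 T=9

(v_max)²/a_max = (47/2)²/4 = 2209/16
81 < 2209/16 ⇒ no cruise
v_peak = √(81·4) = √324 = 18
t_a = 18/4 = 9/2; t_c = 0
T = 2·9/2 = 9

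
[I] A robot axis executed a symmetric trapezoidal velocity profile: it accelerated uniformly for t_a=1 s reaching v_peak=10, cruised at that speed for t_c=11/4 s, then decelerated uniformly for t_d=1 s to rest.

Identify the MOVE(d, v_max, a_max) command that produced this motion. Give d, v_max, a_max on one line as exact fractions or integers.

d=75/2 v_max=10 a_max=10

a_max = 10/1 = 10
d_a = ½·10·1 = 5; d_c = 10·11/4 = 55/2
d = 2·5 + 55/2 = 75/2
t_c = 11/4 > 0 → v_max = v_peak = 10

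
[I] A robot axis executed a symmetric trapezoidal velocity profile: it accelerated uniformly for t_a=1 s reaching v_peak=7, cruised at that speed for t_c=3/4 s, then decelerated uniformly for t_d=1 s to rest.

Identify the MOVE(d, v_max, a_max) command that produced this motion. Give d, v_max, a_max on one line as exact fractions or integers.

d=49/4 v_max=7 a_max=7

a_max = 7/1 = 7
d_a = ½·7·1 = 7/2; d_c = 7·3/4 = 21/4
d = 2·7/2 + 21/4 = 49/4
t_c = 3/4 > 0 ⇒ limit active, v_max = 7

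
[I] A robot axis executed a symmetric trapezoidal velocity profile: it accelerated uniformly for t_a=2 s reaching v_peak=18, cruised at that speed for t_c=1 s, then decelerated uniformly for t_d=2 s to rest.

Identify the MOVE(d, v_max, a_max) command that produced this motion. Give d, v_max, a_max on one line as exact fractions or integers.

d=54 v_max=18 a_max=9

a_max = 18/2 = 9
d_a = ½·18·2 = 18; d_c = 18·1 = 18
d = 2·18 + 18 = 54
t_c = 1 > 0 ⇒ limit active, v_max = 18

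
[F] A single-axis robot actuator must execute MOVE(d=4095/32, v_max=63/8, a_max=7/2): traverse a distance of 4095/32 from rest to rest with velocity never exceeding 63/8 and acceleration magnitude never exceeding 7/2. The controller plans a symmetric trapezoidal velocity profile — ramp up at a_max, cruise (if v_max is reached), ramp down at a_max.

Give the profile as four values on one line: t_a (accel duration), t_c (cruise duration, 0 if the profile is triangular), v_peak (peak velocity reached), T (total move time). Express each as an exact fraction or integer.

vₘ²/aₘ = (63/8)²/(7/2) = 567/32
4095/32 ≥ 567/32 ⇒ cruise phase
t_a = (63/8)/(7/2) = 9/4; v_peak = 63/8
d_cruise = 4095/32 − 567/32 = 441/4; t_c = (441/4)/(63/8) = 14
T = 2·9/4 + 14 = 37/2

t_a=9/4 t_c=14 v_peak=63/8 T=37/2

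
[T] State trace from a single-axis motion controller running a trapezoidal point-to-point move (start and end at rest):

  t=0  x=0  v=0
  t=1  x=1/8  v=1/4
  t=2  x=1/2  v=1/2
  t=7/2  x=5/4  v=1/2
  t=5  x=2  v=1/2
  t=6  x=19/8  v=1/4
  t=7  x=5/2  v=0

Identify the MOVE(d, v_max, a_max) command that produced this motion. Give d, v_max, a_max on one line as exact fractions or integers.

d=5/2 v_max=1/2 a_max=1/4

final state: t=7, x=5/2, v=0 → d = 5/2
a_max = (1/4−0)/(1−0) = 1/4
max v = 1/2 over t∈[2,5] → v_max = 1/2
check: 1/2·(2+3) = 5/2 ✓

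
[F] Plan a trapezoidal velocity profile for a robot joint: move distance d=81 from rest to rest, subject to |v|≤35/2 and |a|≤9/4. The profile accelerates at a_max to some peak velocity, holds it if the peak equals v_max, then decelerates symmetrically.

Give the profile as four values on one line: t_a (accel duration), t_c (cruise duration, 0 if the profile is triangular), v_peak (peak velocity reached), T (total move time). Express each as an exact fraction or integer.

vₘ²/aₘ = (35/2)²/(9/4) = 1225/9
81 < 1225/9 so t_c = 0
v_peak = √(81·9/4) = √(729/4) = 27/2
t_a = (27/2)/(9/4) = 6; t_c = 0
T = 2·6 = 12

t_a=6 t_c=0 v_peak=27/2 T=12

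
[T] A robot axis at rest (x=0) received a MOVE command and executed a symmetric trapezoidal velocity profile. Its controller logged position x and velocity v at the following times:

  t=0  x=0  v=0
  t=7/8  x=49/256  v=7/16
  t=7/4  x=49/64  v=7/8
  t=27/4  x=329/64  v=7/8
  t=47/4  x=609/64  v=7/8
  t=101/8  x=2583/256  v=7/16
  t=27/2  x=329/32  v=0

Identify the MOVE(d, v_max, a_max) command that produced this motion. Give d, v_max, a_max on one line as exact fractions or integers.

d=329/32 v_max=7/8 a_max=1/2

final state: t=27/2, x=329/32, v=0 → d = 329/32
a_max = (7/16−0)/(7/8−0) = 1/2
max v = 7/8 over t∈[7/4,47/4] → v_max = 7/8
check: 7/8·(7/4+10) = 329/32 ✓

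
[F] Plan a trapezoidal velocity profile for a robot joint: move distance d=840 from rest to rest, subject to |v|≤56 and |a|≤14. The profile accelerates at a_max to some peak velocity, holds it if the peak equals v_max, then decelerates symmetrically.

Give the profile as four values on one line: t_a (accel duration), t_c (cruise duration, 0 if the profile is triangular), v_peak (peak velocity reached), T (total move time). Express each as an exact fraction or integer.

t_a=4 t_c=11 v_peak=56 T=19

vₘ²/aₘ = 56²/14 = 224
840 ≥ 224 → trapezoidal
t_a = 56/14 = 4; v_peak = 56
d_cruise = 840 − 224 = 616; t_c = 616/56 = 11
T = 2·4 + 11 = 19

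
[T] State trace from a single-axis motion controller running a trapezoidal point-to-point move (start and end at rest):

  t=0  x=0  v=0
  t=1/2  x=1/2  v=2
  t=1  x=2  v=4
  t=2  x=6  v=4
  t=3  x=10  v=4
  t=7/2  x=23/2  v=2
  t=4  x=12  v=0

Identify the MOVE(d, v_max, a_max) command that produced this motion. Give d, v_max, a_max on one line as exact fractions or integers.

d=12 v_max=4 a_max=4

final state: t=4, x=12, v=0 → d = 12
a_max = (2−0)/(1/2−0) = 4
max v = 4 over t∈[1,3] → v_max = 4
check: 4·(1+2) = 12 ✓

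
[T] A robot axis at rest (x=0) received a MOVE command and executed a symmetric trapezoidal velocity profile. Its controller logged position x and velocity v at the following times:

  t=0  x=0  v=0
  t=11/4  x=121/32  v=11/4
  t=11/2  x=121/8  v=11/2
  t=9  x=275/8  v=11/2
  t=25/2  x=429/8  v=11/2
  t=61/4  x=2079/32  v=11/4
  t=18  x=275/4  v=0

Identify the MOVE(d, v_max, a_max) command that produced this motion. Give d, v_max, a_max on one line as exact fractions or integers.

d=275/4 v_max=11/2 a_max=1

final state: t=18, x=275/4, v=0 → d = 275/4
a_max = (11/4−0)/(11/4−0) = 1
max v = 11/2 over t∈[11/2,25/2] → v_max = 11/2
check: 11/2·(11/2+7) = 275/4 ✓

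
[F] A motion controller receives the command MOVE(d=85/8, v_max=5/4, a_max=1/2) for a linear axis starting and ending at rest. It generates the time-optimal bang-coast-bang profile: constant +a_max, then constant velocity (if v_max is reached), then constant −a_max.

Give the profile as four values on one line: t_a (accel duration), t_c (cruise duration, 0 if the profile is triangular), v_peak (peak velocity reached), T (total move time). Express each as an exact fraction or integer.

t_a=5/2 t_c=6 v_peak=5/4 T=11

(v_max)²/a_max = (5/4)²/(1/2) = 25/8
85/8 ≥ 25/8 ⇒ cruise phase
t_a = (5/4)/(1/2) = 5/2; v_peak = 5/4
d_cruise = 85/8 − 25/8 = 15/2; t_c = (15/2)/(5/4) = 6
T = 2·5/2 + 6 = 11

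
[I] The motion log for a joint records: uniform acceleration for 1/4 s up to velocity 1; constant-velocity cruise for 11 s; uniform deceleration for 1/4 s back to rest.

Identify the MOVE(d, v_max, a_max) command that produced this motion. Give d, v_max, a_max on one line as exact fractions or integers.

d=45/4 v_max=1 a_max=4

a_max = 1/(1/4) = 4
d_a = ½·1·1/4 = 1/8; d_c = 1·11 = 11
d = 2·1/8 + 11 = 45/4
t_c = 11 > 0 so v_max = 1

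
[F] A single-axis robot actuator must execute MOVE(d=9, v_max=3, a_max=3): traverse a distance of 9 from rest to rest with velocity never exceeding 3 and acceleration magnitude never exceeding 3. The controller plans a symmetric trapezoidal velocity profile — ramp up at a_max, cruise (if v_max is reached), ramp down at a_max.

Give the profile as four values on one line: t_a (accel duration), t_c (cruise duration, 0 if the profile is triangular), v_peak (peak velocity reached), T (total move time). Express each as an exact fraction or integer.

t_a=1 t_c=2 v_peak=3 T=4

(v_max)²/a_max = 3²/3 = 3
9 ≥ 3 ⇒ cruise phase
t_a = 3/3 = 1; v_peak = 3
d_cruise = 9 − 3 = 6; t_c = 6/3 = 2
T = 2·1 + 2 = 4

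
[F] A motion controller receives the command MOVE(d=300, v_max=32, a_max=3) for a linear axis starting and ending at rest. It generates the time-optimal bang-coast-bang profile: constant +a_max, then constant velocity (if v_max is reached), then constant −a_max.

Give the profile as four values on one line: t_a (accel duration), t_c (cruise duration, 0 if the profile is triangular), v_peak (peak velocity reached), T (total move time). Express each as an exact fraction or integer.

t_a=10 t_c=0 v_peak=30 T=20

vₘ²/aₘ = 32²/3 = 1024/3
300 < 1024/3 → triangular
v_peak = √(300·3) = √900 = 30
t_a = 30/3 = 10; t_c = 0
T = 2·10 = 20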